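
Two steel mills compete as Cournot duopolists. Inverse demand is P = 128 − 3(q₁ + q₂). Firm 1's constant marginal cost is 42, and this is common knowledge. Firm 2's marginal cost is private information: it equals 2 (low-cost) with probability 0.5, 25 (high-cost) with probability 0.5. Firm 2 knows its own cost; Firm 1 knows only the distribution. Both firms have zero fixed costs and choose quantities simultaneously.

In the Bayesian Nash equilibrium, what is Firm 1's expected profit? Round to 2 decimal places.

Type-c best response for Firm 2: q₂(c) = (128 − c)/6 − q₁/2.
Firm 1 maximizes expected profit; its first-order condition is 128 − 6q₁ − 3E[q₂] − 42 = 0.
Substituting E[q₂] and solving: E[c₂] = 13.5, so q₁ = (128 − 2·42 + 13.5)/9 = 6.38889.
E[P] = 128 − 3·(q₁ + E[q₂]) = 61.1667; Firm 1's expected profit = (E[P] − 42)·q₁ = (61.1667 − 42)·6.38889 = 122.454.

122.45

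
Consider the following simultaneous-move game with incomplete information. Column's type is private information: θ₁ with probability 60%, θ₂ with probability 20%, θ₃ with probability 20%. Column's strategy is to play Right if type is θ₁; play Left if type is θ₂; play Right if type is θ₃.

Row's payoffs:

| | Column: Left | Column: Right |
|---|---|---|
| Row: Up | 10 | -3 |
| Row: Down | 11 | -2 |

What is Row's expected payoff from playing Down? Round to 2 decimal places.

E[Down] = 0.6·(-2) + 0.2·11 + 0.2·(-2) = (-1.2) + 2.2 + (-0.4) = 0.6

0.60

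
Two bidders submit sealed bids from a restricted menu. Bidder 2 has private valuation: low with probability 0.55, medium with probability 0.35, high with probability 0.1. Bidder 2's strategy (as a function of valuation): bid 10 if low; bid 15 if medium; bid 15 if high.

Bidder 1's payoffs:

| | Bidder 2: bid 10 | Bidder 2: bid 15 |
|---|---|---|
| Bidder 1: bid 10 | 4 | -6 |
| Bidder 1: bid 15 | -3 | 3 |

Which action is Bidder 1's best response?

E[bid 10] = 0.55·(4) + 0.35·(-6) + 0.1·(-6) = -0.5
E[bid 15] = 0.55·(-3) + 0.35·(3) + 0.1·(3) = -0.3
Best response: bid 15 (-0.3 is the largest).

bid 15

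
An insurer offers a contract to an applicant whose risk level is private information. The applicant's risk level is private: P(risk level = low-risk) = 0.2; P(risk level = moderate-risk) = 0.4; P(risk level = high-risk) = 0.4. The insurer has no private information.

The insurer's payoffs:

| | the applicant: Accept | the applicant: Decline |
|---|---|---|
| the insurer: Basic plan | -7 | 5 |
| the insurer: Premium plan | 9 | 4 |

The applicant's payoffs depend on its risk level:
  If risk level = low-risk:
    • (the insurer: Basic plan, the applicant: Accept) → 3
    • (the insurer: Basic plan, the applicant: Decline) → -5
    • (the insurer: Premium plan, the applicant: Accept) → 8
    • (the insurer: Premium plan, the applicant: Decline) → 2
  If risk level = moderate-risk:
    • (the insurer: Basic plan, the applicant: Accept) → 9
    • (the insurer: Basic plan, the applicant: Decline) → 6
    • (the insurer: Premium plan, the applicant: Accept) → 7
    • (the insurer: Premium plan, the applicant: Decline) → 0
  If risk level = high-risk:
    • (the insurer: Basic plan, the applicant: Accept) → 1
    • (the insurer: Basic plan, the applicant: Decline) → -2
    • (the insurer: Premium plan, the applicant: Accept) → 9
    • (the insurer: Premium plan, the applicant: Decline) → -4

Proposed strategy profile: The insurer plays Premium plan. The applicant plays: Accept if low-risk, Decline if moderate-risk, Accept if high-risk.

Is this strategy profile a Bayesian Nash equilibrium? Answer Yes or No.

The insurer plays Premium plan: E[Premium plan] = 0.2·(9) + 0.4·(4) + 0.4·(9) = 7; E[Basic plan] = -2.2. Best-responding. ✓
The applicant (risk level low-risk), facing Premium plan: Accept gives 8, Decline gives 2. Proposed Accept is best. ✓
The applicant (risk level moderate-risk), facing Premium plan: Accept gives 7, Decline gives 0. Proposed Decline is not best — profitable deviation exists. ✗
The applicant (risk level high-risk), facing Premium plan: Accept gives 9, Decline gives -4. Proposed Accept is best. ✓

No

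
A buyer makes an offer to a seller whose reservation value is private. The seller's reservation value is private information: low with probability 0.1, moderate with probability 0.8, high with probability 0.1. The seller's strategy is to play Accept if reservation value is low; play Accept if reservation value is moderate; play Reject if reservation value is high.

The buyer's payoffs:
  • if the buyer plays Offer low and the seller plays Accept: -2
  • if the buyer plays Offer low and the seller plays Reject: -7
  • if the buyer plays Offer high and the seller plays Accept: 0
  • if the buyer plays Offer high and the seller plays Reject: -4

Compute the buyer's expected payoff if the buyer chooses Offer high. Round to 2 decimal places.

-0.40

Take the expectation over the seller's reservation value, weighting each type's action by its prior probability.
E[Offer high] = 0.1·0 + 0.8·0 + 0.1·(-4) = 0 + 0 + (-0.4) = -0.4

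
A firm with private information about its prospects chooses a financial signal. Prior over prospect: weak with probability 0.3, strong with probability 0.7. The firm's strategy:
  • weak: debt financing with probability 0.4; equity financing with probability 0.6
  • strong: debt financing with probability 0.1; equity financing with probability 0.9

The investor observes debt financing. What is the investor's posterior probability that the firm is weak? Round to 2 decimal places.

0.63

P(debt financing) = 0.3·0.4 + 0.7·0.1 = 0.19
P(weak | debt financing) = (0.3·0.4) / 0.19 = 0.12 / 0.19 = 0.631579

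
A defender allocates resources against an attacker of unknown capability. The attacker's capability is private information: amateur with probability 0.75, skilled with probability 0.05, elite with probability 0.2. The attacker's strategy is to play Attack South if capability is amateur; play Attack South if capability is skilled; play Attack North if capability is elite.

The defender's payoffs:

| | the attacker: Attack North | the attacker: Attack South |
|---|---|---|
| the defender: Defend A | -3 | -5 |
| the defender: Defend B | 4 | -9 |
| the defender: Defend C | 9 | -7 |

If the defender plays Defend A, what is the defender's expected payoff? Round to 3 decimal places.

-4.600

E[Defend A] = 0.75·(-5) + 0.05·(-5) + 0.2·(-3) = (-3.75) + (-0.25) + (-0.6) = -4.6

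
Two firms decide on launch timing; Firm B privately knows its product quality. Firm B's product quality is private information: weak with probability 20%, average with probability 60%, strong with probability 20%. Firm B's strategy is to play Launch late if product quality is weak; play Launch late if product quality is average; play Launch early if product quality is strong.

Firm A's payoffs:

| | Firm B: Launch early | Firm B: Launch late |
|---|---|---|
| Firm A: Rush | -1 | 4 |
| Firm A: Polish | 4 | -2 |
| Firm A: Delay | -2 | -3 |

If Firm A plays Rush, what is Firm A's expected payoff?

E[Rush] = 0.2·4 + 0.6·4 + 0.2·(-1) = 0.8 + 2.4 + (-0.2) = 3

3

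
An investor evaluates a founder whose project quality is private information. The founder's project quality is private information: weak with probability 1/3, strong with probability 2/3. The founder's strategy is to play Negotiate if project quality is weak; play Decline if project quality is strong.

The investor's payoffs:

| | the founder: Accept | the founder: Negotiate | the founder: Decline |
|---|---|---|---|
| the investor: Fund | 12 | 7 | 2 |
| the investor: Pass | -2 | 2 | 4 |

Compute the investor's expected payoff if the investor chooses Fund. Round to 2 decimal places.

Take the expectation over the founder's project quality, weighting each type's action by its prior probability.
E[Fund] = 1/3·7 + 2/3·2 = 7/3 + 4/3 = 11/3

3.67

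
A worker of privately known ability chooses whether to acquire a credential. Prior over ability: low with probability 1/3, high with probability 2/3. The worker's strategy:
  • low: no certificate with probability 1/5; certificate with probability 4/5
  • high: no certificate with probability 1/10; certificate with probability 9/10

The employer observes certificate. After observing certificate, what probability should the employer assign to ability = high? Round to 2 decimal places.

Apply Bayes' rule using the sender's strategy as the likelihood.
P(certificate) = (1/3)·(4/5) + (2/3)·(9/10) = 13/15
P(high | certificate) = ((2/3)·(9/10)) / (13/15) = (3/5) / (13/15) = 9/13

0.69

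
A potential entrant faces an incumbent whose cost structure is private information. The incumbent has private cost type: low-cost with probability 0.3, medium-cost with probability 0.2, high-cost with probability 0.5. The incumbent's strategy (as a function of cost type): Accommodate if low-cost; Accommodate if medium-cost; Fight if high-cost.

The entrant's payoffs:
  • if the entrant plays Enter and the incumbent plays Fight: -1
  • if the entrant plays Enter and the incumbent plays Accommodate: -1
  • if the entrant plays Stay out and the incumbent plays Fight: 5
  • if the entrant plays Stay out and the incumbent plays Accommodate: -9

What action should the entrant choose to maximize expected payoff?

Enter

Compute the entrant's expected payoff for each action, taking the expectation over the incumbent's type.
E[Enter] = 0.3·(-1) + 0.2·(-1) + 0.5·(-1) = -1
E[Stay out] = 0.3·(-9) + 0.2·(-9) + 0.5·(5) = -2
Best response: Enter (-1 is the largest).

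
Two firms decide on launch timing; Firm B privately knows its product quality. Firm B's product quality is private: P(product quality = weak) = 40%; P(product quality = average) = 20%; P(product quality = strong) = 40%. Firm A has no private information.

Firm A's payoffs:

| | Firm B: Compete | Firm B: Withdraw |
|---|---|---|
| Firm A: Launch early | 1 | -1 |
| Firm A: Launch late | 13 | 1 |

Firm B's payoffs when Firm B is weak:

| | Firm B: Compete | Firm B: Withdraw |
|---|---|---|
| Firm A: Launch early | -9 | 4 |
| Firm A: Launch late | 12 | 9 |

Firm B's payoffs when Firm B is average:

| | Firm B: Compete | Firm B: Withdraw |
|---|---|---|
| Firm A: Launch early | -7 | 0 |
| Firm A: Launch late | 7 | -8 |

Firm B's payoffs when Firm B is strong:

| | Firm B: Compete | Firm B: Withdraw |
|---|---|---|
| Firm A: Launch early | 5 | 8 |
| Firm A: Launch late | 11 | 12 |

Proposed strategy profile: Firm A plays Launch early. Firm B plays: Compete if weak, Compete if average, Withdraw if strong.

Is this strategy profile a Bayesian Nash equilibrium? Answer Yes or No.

Firm A plays Launch early: E[Launch early] = 0.4·(1) + 0.2·(1) + 0.4·(-1) = 0.2; E[Launch late] = 8.2. Not best-responding. ✗
Firm B (product quality weak), facing Launch early: Compete gives -9, Withdraw gives 4. Proposed Compete is not best — profitable deviation exists. ✗
Firm B (product quality average), facing Launch early: Compete gives -7, Withdraw gives 0. Proposed Compete is not best — profitable deviation exists. ✗
Firm B (product quality strong), facing Launch early: Compete gives 5, Withdraw gives 8. Proposed Withdraw is best. ✓

No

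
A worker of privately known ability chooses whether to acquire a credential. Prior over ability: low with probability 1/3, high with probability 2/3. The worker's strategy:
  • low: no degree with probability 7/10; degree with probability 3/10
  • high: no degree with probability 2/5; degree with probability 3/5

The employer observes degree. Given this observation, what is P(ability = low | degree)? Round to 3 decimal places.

0.200

Apply Bayes' rule using the sender's strategy as the likelihood.
P(degree) = (1/3)·(3/10) + (2/3)·(3/5) = 1/2
P(low | degree) = ((1/3)·(3/10)) / (1/2) = (1/10) / (1/2) = 1/5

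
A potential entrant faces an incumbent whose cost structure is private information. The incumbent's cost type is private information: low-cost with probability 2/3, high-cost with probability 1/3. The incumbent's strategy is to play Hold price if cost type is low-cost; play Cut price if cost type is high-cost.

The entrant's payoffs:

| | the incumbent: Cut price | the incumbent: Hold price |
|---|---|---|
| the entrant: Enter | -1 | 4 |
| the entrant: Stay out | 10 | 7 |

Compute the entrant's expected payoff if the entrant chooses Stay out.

8

E[Stay out] = 2/3·7 + 1/3·10 = 14/3 + 10/3 = 8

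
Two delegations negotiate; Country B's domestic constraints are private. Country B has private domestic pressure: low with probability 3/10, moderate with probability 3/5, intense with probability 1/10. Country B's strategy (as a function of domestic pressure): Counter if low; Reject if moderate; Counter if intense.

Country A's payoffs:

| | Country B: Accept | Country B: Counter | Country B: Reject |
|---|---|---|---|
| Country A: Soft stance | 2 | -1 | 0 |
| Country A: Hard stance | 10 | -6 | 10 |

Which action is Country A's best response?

E[Soft stance] = 3/10·(-1) + 3/5·(0) + 1/10·(-1) = -2/5
E[Hard stance] = 3/10·(-6) + 3/5·(10) + 1/10·(-6) = 18/5
Best response: Hard stance (18/5 is the largest).

Hard stance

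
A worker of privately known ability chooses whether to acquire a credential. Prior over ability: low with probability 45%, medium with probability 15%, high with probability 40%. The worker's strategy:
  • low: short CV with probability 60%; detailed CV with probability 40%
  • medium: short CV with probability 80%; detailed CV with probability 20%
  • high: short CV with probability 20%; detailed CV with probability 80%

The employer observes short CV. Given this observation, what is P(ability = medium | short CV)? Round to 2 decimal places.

P(short CV) = 0.45·0.6 + 0.15·0.8 + 0.4·0.2 = 0.47
P(medium | short CV) = (0.15·0.8) / 0.47 = 0.12 / 0.47 = 0.255319

0.26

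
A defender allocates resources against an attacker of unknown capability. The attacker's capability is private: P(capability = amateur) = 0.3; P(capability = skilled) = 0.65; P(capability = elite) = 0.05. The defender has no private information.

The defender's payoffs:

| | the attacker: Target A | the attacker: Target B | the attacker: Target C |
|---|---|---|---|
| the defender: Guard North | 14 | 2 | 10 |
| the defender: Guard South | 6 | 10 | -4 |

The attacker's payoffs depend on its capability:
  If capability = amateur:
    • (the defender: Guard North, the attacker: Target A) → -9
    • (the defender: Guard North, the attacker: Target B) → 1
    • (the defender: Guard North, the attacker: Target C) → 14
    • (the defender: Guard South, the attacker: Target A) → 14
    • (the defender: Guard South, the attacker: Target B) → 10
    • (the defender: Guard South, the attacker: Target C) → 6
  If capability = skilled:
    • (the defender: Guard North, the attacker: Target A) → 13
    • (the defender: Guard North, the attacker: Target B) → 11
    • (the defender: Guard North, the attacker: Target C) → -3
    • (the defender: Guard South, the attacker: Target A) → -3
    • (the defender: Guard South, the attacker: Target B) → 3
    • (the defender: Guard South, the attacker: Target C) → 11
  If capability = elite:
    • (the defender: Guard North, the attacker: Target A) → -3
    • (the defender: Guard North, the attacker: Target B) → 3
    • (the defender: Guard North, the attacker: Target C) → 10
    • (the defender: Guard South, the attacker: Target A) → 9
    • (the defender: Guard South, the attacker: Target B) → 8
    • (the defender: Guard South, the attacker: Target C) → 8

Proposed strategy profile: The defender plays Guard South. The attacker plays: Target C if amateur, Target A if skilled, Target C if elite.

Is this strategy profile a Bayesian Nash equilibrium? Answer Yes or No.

No

A profile is a BNE iff every type of every player is best-responding given beliefs about the other side.
The defender plays Guard South: E[Guard South] = 0.3·(-4) + 0.65·(6) + 0.05·(-4) = 2.5; E[Guard North] = 12.6. Not best-responding. ✗
The attacker (capability amateur), facing Guard South: Target A gives 14, Target B gives 10, Target C gives 6. Proposed Target C is not best — profitable deviation exists. ✗
The attacker (capability skilled), facing Guard South: Target A gives -3, Target B gives 3, Target C gives 11. Proposed Target A is not best — profitable deviation exists. ✗
The attacker (capability elite), facing Guard South: Target A gives 9, Target B gives 8, Target C gives 8. Proposed Target C is not best — profitable deviation exists. ✗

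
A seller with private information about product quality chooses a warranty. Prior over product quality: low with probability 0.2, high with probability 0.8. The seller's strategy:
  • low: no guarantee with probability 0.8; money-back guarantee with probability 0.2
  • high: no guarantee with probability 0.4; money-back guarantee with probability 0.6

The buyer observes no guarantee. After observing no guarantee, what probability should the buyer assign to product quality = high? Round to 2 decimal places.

P(no guarantee) = 0.2·0.8 + 0.8·0.4 = 0.48
P(high | no guarantee) = (0.8·0.4) / 0.48 = 0.32 / 0.48 = 0.666667

0.67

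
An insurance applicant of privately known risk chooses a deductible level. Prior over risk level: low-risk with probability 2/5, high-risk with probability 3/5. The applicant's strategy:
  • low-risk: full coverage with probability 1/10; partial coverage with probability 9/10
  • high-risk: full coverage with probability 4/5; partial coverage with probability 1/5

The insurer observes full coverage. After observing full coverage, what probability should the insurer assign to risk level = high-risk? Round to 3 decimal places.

0.923

Apply Bayes' rule using the sender's strategy as the likelihood.
P(full coverage) = (2/5)·(1/10) + (3/5)·(4/5) = 13/25
P(high-risk | full coverage) = ((3/5)·(4/5)) / (13/25) = (12/25) / (13/25) = 12/13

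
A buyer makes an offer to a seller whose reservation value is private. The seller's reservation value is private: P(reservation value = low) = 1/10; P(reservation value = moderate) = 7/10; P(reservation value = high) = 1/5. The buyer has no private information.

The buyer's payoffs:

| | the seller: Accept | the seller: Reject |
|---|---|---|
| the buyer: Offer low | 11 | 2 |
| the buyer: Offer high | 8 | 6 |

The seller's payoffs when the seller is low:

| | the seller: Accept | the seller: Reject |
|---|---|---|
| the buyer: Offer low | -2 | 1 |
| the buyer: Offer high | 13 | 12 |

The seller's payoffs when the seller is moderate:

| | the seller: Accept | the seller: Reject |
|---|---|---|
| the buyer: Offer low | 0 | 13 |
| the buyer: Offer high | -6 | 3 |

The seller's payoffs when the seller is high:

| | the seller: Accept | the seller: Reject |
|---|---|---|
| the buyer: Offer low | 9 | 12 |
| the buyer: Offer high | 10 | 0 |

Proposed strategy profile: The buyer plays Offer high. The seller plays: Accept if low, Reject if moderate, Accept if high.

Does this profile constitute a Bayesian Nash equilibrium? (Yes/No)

The buyer plays Offer high: E[Offer high] = 1/10·(8) + 7/10·(6) + 1/5·(8) = 33/5; E[Offer low] = 47/10. Best-responding. ✓
The seller (reservation value low), facing Offer high: Accept gives 13, Reject gives 12. Proposed Accept is best. ✓
The seller (reservation value moderate), facing Offer high: Accept gives -6, Reject gives 3. Proposed Reject is best. ✓
The seller (reservation value high), facing Offer high: Accept gives 10, Reject gives 0. Proposed Accept is best. ✓

Yes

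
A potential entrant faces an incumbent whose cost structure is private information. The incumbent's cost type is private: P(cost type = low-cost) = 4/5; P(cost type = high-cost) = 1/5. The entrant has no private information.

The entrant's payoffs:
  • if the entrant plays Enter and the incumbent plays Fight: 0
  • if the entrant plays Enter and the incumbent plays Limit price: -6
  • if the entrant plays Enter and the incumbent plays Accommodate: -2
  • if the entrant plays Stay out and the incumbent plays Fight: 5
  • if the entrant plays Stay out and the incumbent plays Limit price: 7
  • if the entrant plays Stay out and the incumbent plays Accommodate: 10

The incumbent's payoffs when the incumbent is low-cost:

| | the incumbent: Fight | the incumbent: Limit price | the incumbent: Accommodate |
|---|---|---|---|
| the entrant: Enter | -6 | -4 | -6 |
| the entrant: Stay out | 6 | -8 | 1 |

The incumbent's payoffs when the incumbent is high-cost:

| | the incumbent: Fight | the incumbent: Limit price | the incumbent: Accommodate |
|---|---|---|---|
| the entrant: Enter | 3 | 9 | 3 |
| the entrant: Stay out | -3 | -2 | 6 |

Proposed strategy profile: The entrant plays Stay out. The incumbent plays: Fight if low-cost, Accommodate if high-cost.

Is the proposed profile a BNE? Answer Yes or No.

The entrant plays Stay out: E[Stay out] = 4/5·(5) + 1/5·(10) = 6; E[Enter] = -2/5. Best-responding. ✓
The incumbent (cost type low-cost), facing Stay out: Fight gives 6, Limit price gives -8, Accommodate gives 1. Proposed Fight is best. ✓
The incumbent (cost type high-cost), facing Stay out: Fight gives -3, Limit price gives -2, Accommodate gives 6. Proposed Accommodate is best. ✓

Yes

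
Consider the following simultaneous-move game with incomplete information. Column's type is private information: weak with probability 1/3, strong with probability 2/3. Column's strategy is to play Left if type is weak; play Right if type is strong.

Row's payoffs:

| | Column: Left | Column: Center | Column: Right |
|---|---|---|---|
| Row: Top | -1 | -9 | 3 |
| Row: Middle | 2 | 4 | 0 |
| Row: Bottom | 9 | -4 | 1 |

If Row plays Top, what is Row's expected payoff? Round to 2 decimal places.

1.67

Take the expectation over Column's type, weighting each type's action by its prior probability.
E[Top] = 1/3·(-1) + 2/3·3 = (-1/3) + 2 = 5/3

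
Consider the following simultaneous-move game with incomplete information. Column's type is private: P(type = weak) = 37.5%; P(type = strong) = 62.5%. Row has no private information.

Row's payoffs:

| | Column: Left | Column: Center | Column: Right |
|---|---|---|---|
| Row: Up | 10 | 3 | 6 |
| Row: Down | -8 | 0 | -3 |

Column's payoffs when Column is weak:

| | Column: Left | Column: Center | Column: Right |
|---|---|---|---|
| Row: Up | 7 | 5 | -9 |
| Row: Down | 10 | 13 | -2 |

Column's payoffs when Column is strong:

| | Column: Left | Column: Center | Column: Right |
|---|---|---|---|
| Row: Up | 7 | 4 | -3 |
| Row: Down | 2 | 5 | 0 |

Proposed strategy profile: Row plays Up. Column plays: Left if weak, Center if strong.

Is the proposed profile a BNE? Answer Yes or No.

No

Row plays Up: E[Up] = 0.375·(10) + 0.625·(3) = 5.625; E[Down] = -3. Best-responding. ✓
Column (type weak), facing Up: Left gives 7, Center gives 5, Right gives -9. Proposed Left is best. ✓
Column (type strong), facing Up: Left gives 7, Center gives 4, Right gives -3. Proposed Center is not best — profitable deviation exists. ✗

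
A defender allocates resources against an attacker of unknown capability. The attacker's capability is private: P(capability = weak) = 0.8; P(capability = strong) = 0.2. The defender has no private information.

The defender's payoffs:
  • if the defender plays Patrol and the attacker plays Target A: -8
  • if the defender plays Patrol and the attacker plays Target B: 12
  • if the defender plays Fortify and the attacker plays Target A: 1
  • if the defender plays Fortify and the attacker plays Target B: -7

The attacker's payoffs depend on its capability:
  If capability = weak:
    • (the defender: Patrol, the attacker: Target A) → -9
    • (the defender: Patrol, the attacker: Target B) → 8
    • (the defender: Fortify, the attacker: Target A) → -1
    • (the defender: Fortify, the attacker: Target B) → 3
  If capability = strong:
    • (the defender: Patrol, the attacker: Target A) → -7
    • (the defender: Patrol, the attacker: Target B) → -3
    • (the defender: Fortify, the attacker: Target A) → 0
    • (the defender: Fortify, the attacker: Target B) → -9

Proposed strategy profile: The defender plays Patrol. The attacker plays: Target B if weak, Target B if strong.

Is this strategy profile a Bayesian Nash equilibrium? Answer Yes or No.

A profile is a BNE iff every type of every player is best-responding given beliefs about the other side.
The defender plays Patrol: E[Patrol] = 0.8·(12) + 0.2·(12) = 12; E[Fortify] = -7. Best-responding. ✓
The attacker (capability weak), facing Patrol: Target A gives -9, Target B gives 8. Proposed Target B is best. ✓
The attacker (capability strong), facing Patrol: Target A gives -7, Target B gives -3. Proposed Target B is best. ✓

Yes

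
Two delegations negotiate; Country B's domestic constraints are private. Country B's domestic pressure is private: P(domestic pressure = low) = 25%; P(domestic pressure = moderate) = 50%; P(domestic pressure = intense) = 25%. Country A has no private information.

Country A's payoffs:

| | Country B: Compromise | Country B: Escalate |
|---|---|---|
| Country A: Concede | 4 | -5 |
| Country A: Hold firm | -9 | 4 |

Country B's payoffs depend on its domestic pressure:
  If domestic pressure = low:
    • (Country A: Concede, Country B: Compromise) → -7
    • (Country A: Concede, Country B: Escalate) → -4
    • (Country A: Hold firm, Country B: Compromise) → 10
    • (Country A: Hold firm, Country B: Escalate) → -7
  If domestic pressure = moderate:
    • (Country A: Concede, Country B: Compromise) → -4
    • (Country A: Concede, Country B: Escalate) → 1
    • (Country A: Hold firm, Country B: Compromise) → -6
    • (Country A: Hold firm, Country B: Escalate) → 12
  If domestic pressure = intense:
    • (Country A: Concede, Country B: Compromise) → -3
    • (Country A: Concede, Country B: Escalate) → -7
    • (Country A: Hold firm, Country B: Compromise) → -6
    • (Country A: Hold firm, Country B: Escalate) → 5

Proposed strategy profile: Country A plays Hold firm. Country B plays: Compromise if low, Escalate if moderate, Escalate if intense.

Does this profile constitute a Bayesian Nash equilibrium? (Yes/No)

Yes

Country A plays Hold firm: E[Hold firm] = 0.25·(-9) + 0.5·(4) + 0.25·(4) = 0.75; E[Concede] = -2.75. Best-responding. ✓
Country B (domestic pressure low), facing Hold firm: Compromise gives 10, Escalate gives -7. Proposed Compromise is best. ✓
Country B (domestic pressure moderate), facing Hold firm: Compromise gives -6, Escalate gives 12. Proposed Escalate is best. ✓
Country B (domestic pressure intense), facing Hold firm: Compromise gives -6, Escalate gives 5. Proposed Escalate is best. ✓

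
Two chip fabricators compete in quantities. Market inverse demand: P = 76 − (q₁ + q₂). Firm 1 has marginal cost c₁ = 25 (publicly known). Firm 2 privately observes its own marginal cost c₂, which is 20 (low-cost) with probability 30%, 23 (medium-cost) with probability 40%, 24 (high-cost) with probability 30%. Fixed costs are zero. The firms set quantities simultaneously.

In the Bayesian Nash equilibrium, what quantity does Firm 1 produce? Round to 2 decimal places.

16.13

Type-c best response for Firm 2: q₂(c) = (76 − c)/2 − q₁/2.
Firm 1 maximizes expected profit; its first-order condition is 76 − 2q₁ − E[q₂] − 25 = 0.
Substituting E[q₂] and solving: E[c₂] = 22.4, so q₁ = (76 − 2·25 + 22.4)/3 = 16.1333.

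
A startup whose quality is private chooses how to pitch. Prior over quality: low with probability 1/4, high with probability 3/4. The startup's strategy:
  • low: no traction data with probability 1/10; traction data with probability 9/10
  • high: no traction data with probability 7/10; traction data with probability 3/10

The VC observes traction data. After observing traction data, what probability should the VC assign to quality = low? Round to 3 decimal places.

Apply Bayes' rule using the sender's strategy as the likelihood.
P(traction data) = (1/4)·(9/10) + (3/4)·(3/10) = 9/20
P(low | traction data) = ((1/4)·(9/10)) / (9/20) = (9/40) / (9/20) = 1/2

0.500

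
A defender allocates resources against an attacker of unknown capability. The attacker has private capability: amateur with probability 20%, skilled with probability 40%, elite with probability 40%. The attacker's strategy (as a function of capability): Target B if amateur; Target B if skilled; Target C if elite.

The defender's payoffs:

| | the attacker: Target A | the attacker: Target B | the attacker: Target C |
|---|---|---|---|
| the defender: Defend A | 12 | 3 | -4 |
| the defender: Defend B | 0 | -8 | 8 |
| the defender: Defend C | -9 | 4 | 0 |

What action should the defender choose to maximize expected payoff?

E[Defend A] = 0.2·(3) + 0.4·(3) + 0.4·(-4) = 0.2
E[Defend B] = 0.2·(-8) + 0.4·(-8) + 0.4·(8) = -1.6
E[Defend C] = 0.2·(4) + 0.4·(4) + 0.4·(0) = 2.4
Best response: Defend C (2.4 is the largest).

Defend C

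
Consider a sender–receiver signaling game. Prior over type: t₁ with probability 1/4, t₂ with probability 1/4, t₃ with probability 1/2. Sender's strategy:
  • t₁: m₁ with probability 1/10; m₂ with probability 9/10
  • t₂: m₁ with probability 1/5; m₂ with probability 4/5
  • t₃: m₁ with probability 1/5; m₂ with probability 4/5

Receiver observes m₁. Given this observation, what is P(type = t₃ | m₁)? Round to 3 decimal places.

Apply Bayes' rule using the sender's strategy as the likelihood.
P(m₁) = (1/4)·(1/10) + (1/4)·(1/5) + (1/2)·(1/5) = 7/40
P(t₃ | m₁) = ((1/2)·(1/5)) / (7/40) = (1/10) / (7/40) = 4/7

0.571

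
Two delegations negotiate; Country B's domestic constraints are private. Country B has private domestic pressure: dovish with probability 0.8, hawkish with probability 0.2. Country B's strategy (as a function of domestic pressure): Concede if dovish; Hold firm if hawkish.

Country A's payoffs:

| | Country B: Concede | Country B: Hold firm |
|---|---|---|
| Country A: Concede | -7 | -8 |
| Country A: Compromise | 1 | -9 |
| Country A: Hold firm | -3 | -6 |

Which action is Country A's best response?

Compromise

Compute Country A's expected payoff for each action, taking the expectation over Country B's type.
E[Concede] = 0.8·(-7) + 0.2·(-8) = -7.2
E[Compromise] = 0.8·(1) + 0.2·(-9) = -1
E[Hold firm] = 0.8·(-3) + 0.2·(-6) = -3.6
Best response: Compromise (-1 is the largest).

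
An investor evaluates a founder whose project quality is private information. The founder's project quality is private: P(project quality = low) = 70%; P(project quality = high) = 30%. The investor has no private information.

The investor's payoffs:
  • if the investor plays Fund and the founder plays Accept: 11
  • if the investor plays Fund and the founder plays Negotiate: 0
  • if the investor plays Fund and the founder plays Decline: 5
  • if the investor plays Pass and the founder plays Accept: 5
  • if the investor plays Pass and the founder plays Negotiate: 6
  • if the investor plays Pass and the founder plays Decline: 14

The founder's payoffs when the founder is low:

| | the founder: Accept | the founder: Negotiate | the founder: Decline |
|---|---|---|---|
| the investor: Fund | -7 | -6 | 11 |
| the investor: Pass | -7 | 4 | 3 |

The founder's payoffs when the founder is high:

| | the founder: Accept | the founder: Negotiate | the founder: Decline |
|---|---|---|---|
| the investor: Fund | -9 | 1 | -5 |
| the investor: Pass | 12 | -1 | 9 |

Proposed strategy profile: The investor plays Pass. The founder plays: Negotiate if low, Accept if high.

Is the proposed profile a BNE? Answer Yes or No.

Yes

The investor plays Pass: E[Pass] = 0.7·(6) + 0.3·(5) = 5.7; E[Fund] = 3.3. Best-responding. ✓
The founder (project quality low), facing Pass: Accept gives -7, Negotiate gives 4, Decline gives 3. Proposed Negotiate is best. ✓
The founder (project quality high), facing Pass: Accept gives 12, Negotiate gives -1, Decline gives 9. Proposed Accept is best. ✓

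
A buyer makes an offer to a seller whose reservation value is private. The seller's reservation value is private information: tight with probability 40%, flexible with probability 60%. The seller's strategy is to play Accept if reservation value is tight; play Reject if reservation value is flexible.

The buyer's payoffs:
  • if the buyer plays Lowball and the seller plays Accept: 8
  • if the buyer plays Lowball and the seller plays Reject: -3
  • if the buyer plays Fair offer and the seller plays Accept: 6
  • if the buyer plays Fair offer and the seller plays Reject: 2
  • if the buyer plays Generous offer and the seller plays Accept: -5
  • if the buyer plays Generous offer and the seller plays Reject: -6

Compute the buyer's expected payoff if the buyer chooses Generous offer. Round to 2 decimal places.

-5.60

E[Generous offer] = 0.4·(-5) + 0.6·(-6) = (-2) + (-3.6) = -5.6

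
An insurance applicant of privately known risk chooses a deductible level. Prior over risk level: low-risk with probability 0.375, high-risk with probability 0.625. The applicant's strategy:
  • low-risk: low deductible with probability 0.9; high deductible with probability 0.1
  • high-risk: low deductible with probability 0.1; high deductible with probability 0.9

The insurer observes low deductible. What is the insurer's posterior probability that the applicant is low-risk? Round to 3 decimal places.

0.844

P(low deductible) = 0.375·0.9 + 0.625·0.1 = 0.4
P(low-risk | low deductible) = (0.375·0.9) / 0.4 = 0.3375 / 0.4 = 0.84375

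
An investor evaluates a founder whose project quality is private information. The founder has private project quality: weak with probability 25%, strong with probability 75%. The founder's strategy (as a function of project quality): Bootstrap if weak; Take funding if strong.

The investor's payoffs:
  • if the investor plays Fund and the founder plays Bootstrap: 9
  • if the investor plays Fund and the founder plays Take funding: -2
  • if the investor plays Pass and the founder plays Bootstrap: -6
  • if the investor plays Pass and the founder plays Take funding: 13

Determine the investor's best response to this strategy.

Pass

E[Fund] = 0.25·(9) + 0.75·(-2) = 0.75
E[Pass] = 0.25·(-6) + 0.75·(13) = 8.25
Best response: Pass (8.25 is the largest).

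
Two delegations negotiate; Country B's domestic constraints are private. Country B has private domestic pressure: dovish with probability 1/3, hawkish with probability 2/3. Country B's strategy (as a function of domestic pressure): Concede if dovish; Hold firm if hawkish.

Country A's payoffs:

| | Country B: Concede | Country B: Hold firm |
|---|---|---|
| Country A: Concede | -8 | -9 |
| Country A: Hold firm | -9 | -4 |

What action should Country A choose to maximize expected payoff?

Hold firm

E[Concede] = 1/3·(-8) + 2/3·(-9) = -26/3
E[Hold firm] = 1/3·(-9) + 2/3·(-4) = -17/3
Best response: Hold firm (-17/3 is the largest).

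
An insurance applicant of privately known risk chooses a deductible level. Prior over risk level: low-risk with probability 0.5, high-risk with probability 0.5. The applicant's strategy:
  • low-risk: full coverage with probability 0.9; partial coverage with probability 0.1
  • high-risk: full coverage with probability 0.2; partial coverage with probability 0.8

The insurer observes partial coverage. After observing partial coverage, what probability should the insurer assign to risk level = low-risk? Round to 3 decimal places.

0.111

P(partial coverage) = 0.5·0.1 + 0.5·0.8 = 0.45
P(low-risk | partial coverage) = (0.5·0.1) / 0.45 = 0.05 / 0.45 = 0.111111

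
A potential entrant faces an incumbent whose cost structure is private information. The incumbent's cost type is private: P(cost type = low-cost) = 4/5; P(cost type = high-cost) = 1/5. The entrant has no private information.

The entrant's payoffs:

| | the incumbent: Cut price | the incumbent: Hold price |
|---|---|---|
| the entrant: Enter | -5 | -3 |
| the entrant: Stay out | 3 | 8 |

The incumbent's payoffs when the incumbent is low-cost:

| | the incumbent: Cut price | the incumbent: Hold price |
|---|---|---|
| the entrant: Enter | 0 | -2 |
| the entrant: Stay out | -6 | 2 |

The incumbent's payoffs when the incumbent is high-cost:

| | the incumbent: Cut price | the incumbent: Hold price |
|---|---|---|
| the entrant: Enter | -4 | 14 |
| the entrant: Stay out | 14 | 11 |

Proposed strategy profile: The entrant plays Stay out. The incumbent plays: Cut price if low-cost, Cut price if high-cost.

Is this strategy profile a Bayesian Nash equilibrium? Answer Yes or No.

No

A profile is a BNE iff every type of every player is best-responding given beliefs about the other side.
The entrant plays Stay out: E[Stay out] = 4/5·(3) + 1/5·(3) = 3; E[Enter] = -5. Best-responding. ✓
The incumbent (cost type low-cost), facing Stay out: Cut price gives -6, Hold price gives 2. Proposed Cut price is not best — profitable deviation exists. ✗
The incumbent (cost type high-cost), facing Stay out: Cut price gives 14, Hold price gives 11. Proposed Cut price is best. ✓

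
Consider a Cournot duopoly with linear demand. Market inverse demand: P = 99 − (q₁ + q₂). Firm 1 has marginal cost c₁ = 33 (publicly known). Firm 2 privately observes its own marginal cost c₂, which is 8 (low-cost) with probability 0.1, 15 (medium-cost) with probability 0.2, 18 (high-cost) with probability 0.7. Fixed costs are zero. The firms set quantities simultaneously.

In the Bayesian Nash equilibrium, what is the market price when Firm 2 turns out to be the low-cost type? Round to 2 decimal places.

Type-c best response for Firm 2: q₂(c) = (99 − c)/2 − q₁/2.
Firm 1 maximizes expected profit; its first-order condition is 99 − 2q₁ − E[q₂] − 33 = 0.
Substituting E[q₂] and solving: E[c₂] = 16.4, so q₁ = (99 − 2·33 + 16.4)/3 = 16.4667.
q₂(low-cost) = 37.2667, so P = 99 − (16.4667 + 37.2667) = 45.2667.

45.27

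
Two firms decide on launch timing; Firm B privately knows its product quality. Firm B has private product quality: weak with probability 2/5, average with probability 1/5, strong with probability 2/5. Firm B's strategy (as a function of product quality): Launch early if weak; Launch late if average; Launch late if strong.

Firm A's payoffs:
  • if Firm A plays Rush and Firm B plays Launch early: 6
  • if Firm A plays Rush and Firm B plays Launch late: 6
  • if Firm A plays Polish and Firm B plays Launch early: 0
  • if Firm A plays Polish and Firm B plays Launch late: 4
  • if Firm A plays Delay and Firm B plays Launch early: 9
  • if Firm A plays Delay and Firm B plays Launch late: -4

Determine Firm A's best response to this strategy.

Rush

Compute Firm A's expected payoff for each action, taking the expectation over Firm B's type.
E[Rush] = 2/5·(6) + 1/5·(6) + 2/5·(6) = 6
E[Polish] = 2/5·(0) + 1/5·(4) + 2/5·(4) = 12/5
E[Delay] = 2/5·(9) + 1/5·(-4) + 2/5·(-4) = 6/5
Best response: Rush (6 is the largest).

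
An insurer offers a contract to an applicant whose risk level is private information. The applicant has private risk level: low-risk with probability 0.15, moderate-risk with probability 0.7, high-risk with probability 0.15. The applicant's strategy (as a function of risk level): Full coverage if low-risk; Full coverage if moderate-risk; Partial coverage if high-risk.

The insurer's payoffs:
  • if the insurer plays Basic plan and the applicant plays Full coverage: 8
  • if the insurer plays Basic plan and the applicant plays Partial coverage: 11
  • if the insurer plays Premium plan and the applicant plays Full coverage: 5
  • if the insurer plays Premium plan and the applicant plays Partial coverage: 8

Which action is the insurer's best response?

Basic plan

E[Basic plan] = 0.15·(8) + 0.7·(8) + 0.15·(11) = 8.45
E[Premium plan] = 0.15·(5) + 0.7·(5) + 0.15·(8) = 5.45
Best response: Basic plan (8.45 is the largest).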